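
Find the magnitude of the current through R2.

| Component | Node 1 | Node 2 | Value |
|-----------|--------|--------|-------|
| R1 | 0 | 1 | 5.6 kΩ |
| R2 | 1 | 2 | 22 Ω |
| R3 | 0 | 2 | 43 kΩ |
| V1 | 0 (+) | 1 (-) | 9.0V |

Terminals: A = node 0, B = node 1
Nodal analysis, taking node 1 as the 0 V reference.
Source V1 fixes V_0 = 9 V.
KCL at each unknown node (sum of currents leaving = 0; resistances in Ω):
  Node 2: (V_2 - 0)/22 + (V_2 - 9)/43000 = 0
Collecting terms: 0.04548 × V_2 = 0.0002093  =>  V_2 = 0.004602 V
I_R2 = (V_1 - V_2)/R2 = (0 - 0.004602)/22 = -0.0002092 A
|I_R2| = 0.0002092 A

Final answer: |I_R2| = 0.0002092 A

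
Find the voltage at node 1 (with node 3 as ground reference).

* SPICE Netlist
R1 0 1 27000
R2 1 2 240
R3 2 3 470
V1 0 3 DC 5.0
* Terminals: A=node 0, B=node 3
Nodal analysis, taking node 3 as the 0 V reference.
Source V1 fixes V_0 = 5 V.
KCL at each unknown node (sum of currents leaving = 0; resistances in Ω):
  Node 1: (V_1 - 5)/27000 + (V_1 - V_2)/240 = 0
  Node 2: (V_2 - V_1)/240 + (V_2 - 0)/470 = 0
Collecting terms (coefficients in siemens):
  0.004204·V_1 - 0.004167·V_2 = 0.0001852
  0.006294·V_2 - 0.004167·V_1 = 0
Determinant D = (0.004204)(0.006294) - (-0.004167)(-0.004167) = 0.000009098
V_1 = [(0.0001852)(0.006294) - (-0.004167)(0)]/D = 0.1281 V
V_2 = [(0.004204)(0) - (0.0001852)(-0.004167)]/D = 0.08481 V
The requested potential is V_1 = 0.1281 V.

Final answer: V_1 = 0.1281 V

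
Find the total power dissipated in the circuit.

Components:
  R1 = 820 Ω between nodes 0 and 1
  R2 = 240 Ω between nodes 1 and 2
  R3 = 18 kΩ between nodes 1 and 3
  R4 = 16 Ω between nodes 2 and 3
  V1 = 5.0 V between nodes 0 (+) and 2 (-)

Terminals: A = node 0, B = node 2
Nodal analysis, taking node 2 as the 0 V reference.
Source V1 fixes V_0 = 5 V.
KCL at each unknown node (sum of currents leaving = 0; resistances in Ω):
  Node 1: (V_1 - 5)/820 + (V_1 - 0)/240 + (V_1 - V_3)/18000 = 0
  Node 3: (V_3 - V_1)/18000 + (V_3 - 0)/16 = 0
Collecting terms (coefficients in siemens):
  0.005442·V_1 - 0.00005556·V_3 = 0.006098
  0.06256·V_3 - 0.00005556·V_1 = 0
Determinant D = (0.005442)(0.06256) - (-0.00005556)(-0.00005556) = 0.0003404
V_1 = [(0.006098)(0.06256) - (-0.00005556)(0)]/D = 1.121 V
V_3 = [(0.005442)(0) - (0.006098)(-0.00005556)]/D = 0.0009951 V
Power in each resistor, P = (ΔV)²/R:
  P_R1 = (5 - 1.121)²/820 = 0.01835 W
  P_R2 = (1.121 - 0)²/240 = 0.005232 W
  P_R3 = (1.121 - 0.0009951)²/18000 = 0.00006963 W
  P_R4 = (0 - 0.0009951)²/16 = 0.00000006189 W
P_total = P_R1 + P_R2 + P_R3 + P_R4 = 0.02366 W

Final answer: 0.02366 W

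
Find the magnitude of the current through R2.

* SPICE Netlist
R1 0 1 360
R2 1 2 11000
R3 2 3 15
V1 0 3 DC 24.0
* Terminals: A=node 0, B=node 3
Nodal analysis, taking node 3 as the 0 V reference.
Source V1 fixes V_0 = 24 V.
KCL at each unknown node (sum of currents leaving = 0; resistances in Ω):
  Node 1: (V_1 - 24)/360 + (V_1 - V_2)/11000 = 0
  Node 2: (V_2 - V_1)/11000 + (V_2 - 0)/15 = 0
Collecting terms (coefficients in siemens):
  0.002869·V_1 - 0.00009091·V_2 = 0.06667
  0.06676·V_2 - 0.00009091·V_1 = 0
Determinant D = (0.002869)(0.06676) - (-0.00009091)(-0.00009091) = 0.0001915
V_1 = [(0.06667)(0.06676) - (-0.00009091)(0)]/D = 23.24 V
V_2 = [(0.002869)(0) - (0.06667)(-0.00009091)]/D = 0.03165 V
I_R2 = (V_1 - V_2)/R2 = (23.24 - 0.03165)/11000 = 0.00211 A
|I_R2| = 0.00211 A

Final answer: |I_R2| = 0.00211 A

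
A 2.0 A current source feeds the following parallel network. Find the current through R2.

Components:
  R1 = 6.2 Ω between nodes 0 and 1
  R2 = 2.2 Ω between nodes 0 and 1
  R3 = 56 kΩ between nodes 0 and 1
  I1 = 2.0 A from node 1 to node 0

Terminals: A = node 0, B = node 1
All resistors sit directly between nodes 0 and 1, so they are in parallel and share one voltage V; the full source current 2 A splits among them.
1/R_par = 1/6.2 + 1/2.2 + 1/56000 = 0.6159 S  =>  R_par = 1.624 Ω
V = I × R_par = 2 × 1.624 = 3.248 V
I_R2 = V/R2 = 3.248/2.2 = 1.476 A

Final answer: 1.476 A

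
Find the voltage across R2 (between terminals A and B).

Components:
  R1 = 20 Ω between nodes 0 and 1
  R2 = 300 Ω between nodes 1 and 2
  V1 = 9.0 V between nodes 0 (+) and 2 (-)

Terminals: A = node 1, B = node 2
R1 and R2 are in series across V1 (node 0 → node 1 → node 2), and the output A–B is taken across R2, so this is a voltage divider.
Series current: I = V1/(R1 + R2) = 9/(20 + 300) = 9/320 = 0.02813 A
V_R2 = I × R2 = V1 × R2/(R1 + R2) = 9 × 300/320 = 8.438 V

Final answer: 8.438 V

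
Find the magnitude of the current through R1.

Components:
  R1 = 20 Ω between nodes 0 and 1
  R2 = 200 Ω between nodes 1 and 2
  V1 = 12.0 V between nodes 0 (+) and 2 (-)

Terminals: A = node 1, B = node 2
Nodal analysis, taking node 2 as the 0 V reference.
Source V1 fixes V_0 = 12 V.
KCL at each unknown node (sum of currents leaving = 0; resistances in Ω):
  Node 1: (V_1 - 12)/20 + (V_1 - 0)/200 = 0
Collecting terms: 0.055 × V_1 = 0.6  =>  V_1 = 10.91 V
I_R1 = (V_0 - V_1)/R1 = (12 - 10.91)/20 = 0.05455 A
|I_R1| = 0.05455 A

Final answer: |I_R1| = 0.05455 A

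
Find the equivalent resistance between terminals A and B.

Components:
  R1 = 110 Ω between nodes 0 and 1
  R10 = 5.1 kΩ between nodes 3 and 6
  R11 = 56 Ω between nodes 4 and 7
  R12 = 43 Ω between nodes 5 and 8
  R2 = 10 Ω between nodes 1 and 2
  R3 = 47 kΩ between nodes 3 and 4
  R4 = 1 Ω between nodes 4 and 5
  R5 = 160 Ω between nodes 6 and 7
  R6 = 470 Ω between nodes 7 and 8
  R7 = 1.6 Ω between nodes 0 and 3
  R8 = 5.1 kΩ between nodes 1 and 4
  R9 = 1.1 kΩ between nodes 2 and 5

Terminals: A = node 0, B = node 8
The network is not a plain series/parallel combination. Inject a 1 A test current into terminal A (node 0) and return it from terminal B (node 8); then R_eq = V_A / (1 A).
Nodal analysis, taking node 8 as the 0 V reference.
Current source I_test pushes 1 A into node 0 and draws it out of node 8.
KCL at each unknown node (sum of currents leaving = 0; resistances in Ω):
  Node 0: (V_0 - V_1)/110 + (V_0 - V_3)/1.6 - 1 = 0
  Node 1: (V_1 - V_0)/110 + (V_1 - V_2)/10 + (V_1 - V_4)/5100 = 0
  Node 2: (V_2 - V_1)/10 + (V_2 - V_5)/1100 = 0
  Node 3: (V_3 - V_0)/1.6 + (V_3 - V_4)/47000 + (V_3 - V_6)/5100 = 0
  Node 4: (V_4 - V_1)/5100 + (V_4 - V_3)/47000 + (V_4 - V_5)/1 + (V_4 - V_7)/56 = 0
  Node 5: (V_5 - V_2)/1100 + (V_5 - V_4)/1 + (V_5 - 0)/43 = 0
  Node 6: (V_6 - V_3)/5100 + (V_6 - V_7)/160 = 0
  Node 7: (V_7 - V_4)/56 + (V_7 - V_6)/160 + (V_7 - 0)/470 = 0
Collecting terms (coefficients in siemens):
  0.6341·V_0 - 0.009091·V_1 - 0.625·V_3 = 1
  0.1093·V_1 - 0.009091·V_0 - 0.1·V_2 - 0.0001961·V_4 = 0
  0.1009·V_2 - 0.1·V_1 - 0.0009091·V_5 = 0
  0.6252·V_3 - 0.625·V_0 - 0.00002128·V_4 - 0.0001961·V_6 = 0
  1.018·V_4 - 0.0001961·V_1 - 0.00002128·V_3 - 1·V_5 - 0.01786·V_7 = 0
  1.024·V_5 - 0.0009091·V_2 - 1·V_4 = 0
  0.006446·V_6 - 0.0001961·V_3 - 0.00625·V_7 = 0
  0.02623·V_7 - 0.01786·V_4 - 0.00625·V_6 = 0
Solving these 8 simultaneous equations (Gaussian elimination) gives:
  V_0 = 879.9 V, V_1 = 789.4 V, V_2 = 782.6 V, V_3 = 879.7 V
  V_4 = 39.29 V, V_5 = 39.06 V, V_6 = 68.52 V, V_7 = 43.07 V
R_eq = V_0 / 1 A = 879.9 Ω

Final answer: 879.9 Ω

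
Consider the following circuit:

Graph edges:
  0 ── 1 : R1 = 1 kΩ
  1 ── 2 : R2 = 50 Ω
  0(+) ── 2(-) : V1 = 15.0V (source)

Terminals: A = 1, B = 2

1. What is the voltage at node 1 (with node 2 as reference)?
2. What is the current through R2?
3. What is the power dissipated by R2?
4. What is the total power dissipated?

Nodal analysis, taking node 2 as the 0 V reference.
Source V1 fixes V_0 = 15 V.
KCL at each unknown node (sum of currents leaving = 0; resistances in Ω):
  Node 1: (V_1 - 15)/1000 + (V_1 - 0)/50 = 0
Collecting terms: 0.021 × V_1 = 0.015  =>  V_1 = 0.7143 V
Part 1:
  Read off the nodal solution: V_1 = 0.7143 V
Part 2:
  I_R2 = (V_1 - V_2)/R2 = (0.7143 - 0)/50 = 0.01429 A
  Magnitude: I_R2 = 0.01429 A
Part 3:
  I_R2 = (V_1 - V_2)/R2 = (0.7143 - 0)/50 = 0.01429 A
  P_R2 = I_R2² × R2 = (0.01429)² × 50 = 0.0102 W
Part 4:
  Power in each resistor, P = (ΔV)²/R:
    P_R1 = (15 - 0.7143)²/1000 = 0.2041 W
    P_R2 = (0.7143 - 0)²/50 = 0.0102 W
  P_total = P_R1 + P_R2 = 0.2143 W

Final answers:
1. V_1 = 0.7143 V
2. I_R2 = 0.01429 A
3. P_R2 = 0.0102 W
4. P_total = 0.2143 W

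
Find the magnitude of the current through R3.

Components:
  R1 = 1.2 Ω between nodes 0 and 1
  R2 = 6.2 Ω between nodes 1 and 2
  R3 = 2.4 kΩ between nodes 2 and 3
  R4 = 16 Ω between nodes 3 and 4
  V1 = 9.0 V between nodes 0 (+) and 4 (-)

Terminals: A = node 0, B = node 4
Nodal analysis, taking node 4 as the 0 V reference.
Source V1 fixes V_0 = 9 V.
KCL at each unknown node (sum of currents leaving = 0; resistances in Ω):
  Node 1: (V_1 - 9)/1.2 + (V_1 - V_2)/6.2 = 0
  Node 2: (V_2 - V_1)/6.2 + (V_2 - V_3)/2400 = 0
  Node 3: (V_3 - V_2)/2400 + (V_3 - 0)/16 = 0
Collecting terms (coefficients in siemens):
  0.9946·V_1 - 0.1613·V_2 = 7.5
  0.1617·V_2 - 0.1613·V_1 - 0.0004167·V_3 = 0
  0.06292·V_3 - 0.0004167·V_2 = 0
Solving these 3 simultaneous equations (Gaussian elimination) gives:
  V_1 = 8.996 V, V_2 = 8.973 V, V_3 = 0.05942 V
I_R3 = (V_2 - V_3)/R3 = (8.973 - 0.05942)/2400 = 0.003714 A
|I_R3| = 0.003714 A

Final answer: |I_R3| = 0.003714 A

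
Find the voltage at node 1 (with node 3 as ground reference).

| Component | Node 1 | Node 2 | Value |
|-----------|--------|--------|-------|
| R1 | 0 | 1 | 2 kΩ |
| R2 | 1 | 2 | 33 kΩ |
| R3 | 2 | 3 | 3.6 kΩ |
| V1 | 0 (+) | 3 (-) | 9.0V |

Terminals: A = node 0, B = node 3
Nodal analysis, taking node 3 as the 0 V reference.
Source V1 fixes V_0 = 9 V.
KCL at each unknown node (sum of currents leaving = 0; resistances in Ω):
  Node 1: (V_1 - 9)/2000 + (V_1 - V_2)/33000 = 0
  Node 2: (V_2 - V_1)/33000 + (V_2 - 0)/3600 = 0
Collecting terms (coefficients in siemens):
  0.0005303·V_1 - 0.0000303·V_2 = 0.0045
  0.0003081·V_2 - 0.0000303·V_1 = 0
Determinant D = (0.0005303)(0.0003081) - (-0.0000303)(-0.0000303) = 0.0000001625
V_1 = [(0.0045)(0.0003081) - (-0.0000303)(0)]/D = 8.534 V
V_2 = [(0.0005303)(0) - (0.0045)(-0.0000303)]/D = 0.8394 V
The requested potential is V_1 = 8.534 V.

Final answer: V_1 = 8.534 V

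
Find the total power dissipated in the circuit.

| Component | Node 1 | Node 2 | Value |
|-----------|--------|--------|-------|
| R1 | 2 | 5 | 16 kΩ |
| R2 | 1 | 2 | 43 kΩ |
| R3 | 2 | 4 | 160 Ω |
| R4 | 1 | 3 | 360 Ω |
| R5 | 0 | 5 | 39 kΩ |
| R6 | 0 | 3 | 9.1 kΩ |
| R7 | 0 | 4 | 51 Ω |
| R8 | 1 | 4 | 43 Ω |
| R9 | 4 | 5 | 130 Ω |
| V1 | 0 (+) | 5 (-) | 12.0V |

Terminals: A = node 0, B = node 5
Nodal analysis, taking node 5 as the 0 V reference.
Source V1 fixes V_0 = 12 V.
KCL at each unknown node (sum of currents leaving = 0; resistances in Ω):
  Node 1: (V_1 - V_2)/43000 + (V_1 - V_3)/360 + (V_1 - V_4)/43 = 0
  Node 2: (V_2 - 0)/16000 + (V_2 - V_1)/43000 + (V_2 - V_4)/160 = 0
  Node 3: (V_3 - V_1)/360 + (V_3 - 12)/9100 = 0
  Node 4: (V_4 - V_2)/160 + (V_4 - 12)/51 + (V_4 - V_1)/43 + (V_4 - 0)/130 = 0
Collecting terms (coefficients in siemens):
  0.02606·V_1 - 0.00002326·V_2 - 0.002778·V_3 - 0.02326·V_4 = 0
  0.006336·V_2 - 0.00002326·V_1 - 0.00625·V_4 = 0
  0.002888·V_3 - 0.002778·V_1 = 0.001319
  0.05681·V_4 - 0.02326·V_1 - 0.00625·V_2 = 0.2353
Solving these 4 simultaneous equations (Gaussian elimination) gives:
  V_1 = 8.628 V, V_2 = 8.527 V, V_3 = 8.756 V, V_4 = 8.612 V
Power in each resistor, P = (ΔV)²/R:
  P_R1 = (8.527 - 0)²/16000 = 0.004545 W
  P_R2 = (8.628 - 8.527)²/43000 = 0.0000002332 W
  P_R3 = (8.527 - 8.612)²/160 = 0.00004505 W
  P_R4 = (8.628 - 8.756)²/360 = 0.00004575 W
  P_R5 = (12 - 0)²/39000 = 0.003692 W
  P_R6 = (12 - 8.756)²/9100 = 0.001157 W
  P_R7 = (12 - 8.612)²/51 = 0.225 W
  P_R8 = (8.628 - 8.612)²/43 = 0.000005394 W
  P_R9 = (8.612 - 0)²/130 = 0.5706 W
P_total = P_R1 + P_R2 + P_R3 + P_R4 + P_R5 + P_R6 + P_R7 + P_R8 + P_R9 = 0.8051 W

Final answer: 0.8051 W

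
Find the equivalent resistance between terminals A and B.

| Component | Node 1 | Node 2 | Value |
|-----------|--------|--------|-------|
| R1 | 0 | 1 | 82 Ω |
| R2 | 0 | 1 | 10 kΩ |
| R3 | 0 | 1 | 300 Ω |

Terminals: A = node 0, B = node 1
Reduce the network between node 0 (A) and node 1 (B) by series/parallel combination:
  Rp1 = R1 ‖ R2 ‖ R3 (parallel, all between nodes 0 and 1) = 1/(1/82 + 1/10000 + 1/300) = 63.99 Ω
R_eq = 63.99 Ω

Final answer: 63.99 Ω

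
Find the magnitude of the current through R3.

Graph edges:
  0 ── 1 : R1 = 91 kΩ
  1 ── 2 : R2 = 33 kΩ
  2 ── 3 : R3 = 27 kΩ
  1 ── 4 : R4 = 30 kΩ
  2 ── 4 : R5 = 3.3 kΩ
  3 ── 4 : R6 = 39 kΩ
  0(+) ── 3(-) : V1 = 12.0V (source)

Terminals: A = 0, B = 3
Nodal analysis, taking node 3 as the 0 V reference.
Source V1 fixes V_0 = 12 V.
KCL at each unknown node (sum of currents leaving = 0; resistances in Ω):
  Node 1: (V_1 - 12)/91000 + (V_1 - V_2)/33000 + (V_1 - V_4)/30000 = 0
  Node 2: (V_2 - V_1)/33000 + (V_2 - 0)/27000 + (V_2 - V_4)/3300 = 0
  Node 4: (V_4 - V_1)/30000 + (V_4 - V_2)/3300 + (V_4 - 0)/39000 = 0
Collecting terms (coefficients in siemens):
  0.00007463·V_1 - 0.0000303·V_2 - 0.00003333·V_4 = 0.0001319
  0.0003704·V_2 - 0.0000303·V_1 - 0.000303·V_4 = 0
  0.000362·V_4 - 0.00003333·V_1 - 0.000303·V_2 = 0
Solving these 3 simultaneous equations (Gaussian elimination) gives:
  V_1 = 3.101 V, V_2 = 1.547 V, V_4 = 1.58 V
I_R3 = (V_2 - V_3)/R3 = (1.547 - 0)/27000 = 0.00005728 A
|I_R3| = 0.00005728 A

Final answer: |I_R3| = 5.728e-05 A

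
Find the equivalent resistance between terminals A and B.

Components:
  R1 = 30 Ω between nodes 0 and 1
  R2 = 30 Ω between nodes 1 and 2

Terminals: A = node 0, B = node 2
Reduce the network between node 0 (A) and node 2 (B) by series/parallel combination:
  Rs1 = R1 + R2 (series, joined only at node 1) = 30 + 30 = 60 Ω
R_eq = 60 Ω

Final answer: 60 Ω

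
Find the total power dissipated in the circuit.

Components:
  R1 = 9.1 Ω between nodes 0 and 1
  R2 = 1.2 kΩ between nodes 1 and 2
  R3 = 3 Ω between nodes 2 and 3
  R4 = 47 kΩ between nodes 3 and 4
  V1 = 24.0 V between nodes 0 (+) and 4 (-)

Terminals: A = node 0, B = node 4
Nodal analysis, taking node 4 as the 0 V reference.
Source V1 fixes V_0 = 24 V.
KCL at each unknown node (sum of currents leaving = 0; resistances in Ω):
  Node 1: (V_1 - 24)/9.1 + (V_1 - V_2)/1200 = 0
  Node 2: (V_2 - V_1)/1200 + (V_2 - V_3)/3 = 0
  Node 3: (V_3 - V_2)/3 + (V_3 - 0)/47000 = 0
Collecting terms (coefficients in siemens):
  0.1107·V_1 - 0.0008333·V_2 = 2.637
  0.3342·V_2 - 0.0008333·V_1 - 0.3333·V_3 = 0
  0.3334·V_3 - 0.3333·V_2 = 0
Solving these 3 simultaneous equations (Gaussian elimination) gives:
  V_1 = 24 V, V_2 = 23.4 V, V_3 = 23.4 V
Power in each resistor, P = (ΔV)²/R:
  P_R1 = (24 - 24)²/9.1 = 0.000002255 W
  P_R2 = (24 - 23.4)²/1200 = 0.0002974 W
  P_R3 = (23.4 - 23.4)²/3 = 0.0000007434 W
  P_R4 = (23.4 - 0)²/47000 = 0.01165 W
P_total = P_R1 + P_R2 + P_R3 + P_R4 = 0.01195 W

Final answer: 0.01195 W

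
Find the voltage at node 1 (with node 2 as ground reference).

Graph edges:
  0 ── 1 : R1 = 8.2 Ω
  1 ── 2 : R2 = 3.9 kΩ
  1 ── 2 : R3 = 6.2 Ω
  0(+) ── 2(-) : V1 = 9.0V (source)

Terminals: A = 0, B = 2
Nodal analysis, taking node 2 as the 0 V reference.
Source V1 fixes V_0 = 9 V.
KCL at each unknown node (sum of currents leaving = 0; resistances in Ω):
  Node 1: (V_1 - 9)/8.2 + (V_1 - 0)/3900 + (V_1 - 0)/6.2 = 0
Collecting terms: 0.2835 × V_1 = 1.098  =>  V_1 = 3.871 V
The requested potential is V_1 = 3.871 V.

Final answer: V_1 = 3.871 V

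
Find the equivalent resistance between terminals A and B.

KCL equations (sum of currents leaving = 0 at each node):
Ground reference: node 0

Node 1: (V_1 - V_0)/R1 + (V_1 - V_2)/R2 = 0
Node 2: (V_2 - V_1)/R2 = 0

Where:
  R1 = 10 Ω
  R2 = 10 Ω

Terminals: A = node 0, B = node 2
Reduce the network between node 0 (A) and node 2 (B) by series/parallel combination:
  Rs1 = R1 + R2 (series, joined only at node 1) = 10 + 10 = 20 Ω
R_eq = 20 Ω

Final answer: 20 Ω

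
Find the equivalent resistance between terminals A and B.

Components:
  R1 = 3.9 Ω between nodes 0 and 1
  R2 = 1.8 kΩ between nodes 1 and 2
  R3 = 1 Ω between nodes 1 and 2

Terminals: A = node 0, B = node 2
Reduce the network between node 0 (A) and node 2 (B) by series/parallel combination:
  Rp1 = R2 ‖ R3 (parallel, both between nodes 1 and 2) = 1/(1/1800 + 1/1) = 0.9994 Ω
  Rs1 = R1 + Rp1 (series, joined only at node 1) = 3.9 + 0.9994 = 4.899 Ω
R_eq = 4.899 Ω

Final answer: 4.899 Ω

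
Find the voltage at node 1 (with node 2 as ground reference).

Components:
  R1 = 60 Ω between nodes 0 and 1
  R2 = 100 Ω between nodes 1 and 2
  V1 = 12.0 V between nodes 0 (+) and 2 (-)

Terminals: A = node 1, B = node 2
Nodal analysis, taking node 2 as the 0 V reference.
Source V1 fixes V_0 = 12 V.
KCL at each unknown node (sum of currents leaving = 0; resistances in Ω):
  Node 1: (V_1 - 12)/60 + (V_1 - 0)/100 = 0
Collecting terms: 0.02667 × V_1 = 0.2  =>  V_1 = 7.5 V
The requested potential is V_1 = 7.5 V.

Final answer: V_1 = 7.5 V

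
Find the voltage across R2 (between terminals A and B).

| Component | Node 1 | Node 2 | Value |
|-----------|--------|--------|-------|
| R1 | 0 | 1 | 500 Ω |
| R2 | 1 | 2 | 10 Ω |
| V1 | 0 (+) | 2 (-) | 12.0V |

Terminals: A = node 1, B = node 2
R1 and R2 are in series across V1 (node 0 → node 1 → node 2), and the output A–B is taken across R2, so this is a voltage divider.
Series current: I = V1/(R1 + R2) = 12/(500 + 10) = 12/510 = 0.02353 A
V_R2 = I × R2 = V1 × R2/(R1 + R2) = 12 × 10/510 = 0.2353 V

Final answer: 0.2353 V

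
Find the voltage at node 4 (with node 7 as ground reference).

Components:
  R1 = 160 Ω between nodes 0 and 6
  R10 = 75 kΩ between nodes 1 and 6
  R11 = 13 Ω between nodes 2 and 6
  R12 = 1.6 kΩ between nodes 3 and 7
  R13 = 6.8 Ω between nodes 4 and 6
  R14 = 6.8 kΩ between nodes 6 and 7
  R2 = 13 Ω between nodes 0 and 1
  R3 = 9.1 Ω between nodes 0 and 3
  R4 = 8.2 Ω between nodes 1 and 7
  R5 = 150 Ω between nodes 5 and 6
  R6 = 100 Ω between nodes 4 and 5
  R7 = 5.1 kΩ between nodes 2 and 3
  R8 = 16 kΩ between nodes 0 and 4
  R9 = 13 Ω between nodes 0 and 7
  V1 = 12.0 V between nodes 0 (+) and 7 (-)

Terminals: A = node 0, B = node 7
Nodal analysis, taking node 7 as the 0 V reference.
Source V1 fixes V_0 = 12 V.
KCL at each unknown node (sum of currents leaving = 0; resistances in Ω):
  Node 1: (V_1 - 12)/13 + (V_1 - 0)/8.2 + (V_1 - V_6)/75000 = 0
  Node 2: (V_2 - V_3)/5100 + (V_2 - V_6)/13 = 0
  Node 3: (V_3 - 12)/9.1 + (V_3 - V_2)/5100 + (V_3 - 0)/1600 = 0
  Node 4: (V_4 - V_5)/100 + (V_4 - 12)/16000 + (V_4 - V_6)/6.8 = 0
  Node 5: (V_5 - V_6)/150 + (V_5 - V_4)/100 = 0
  Node 6: (V_6 - 12)/160 + (V_6 - V_5)/150 + (V_6 - V_1)/75000 + (V_6 - V_2)/13 + (V_6 - V_4)/6.8 + (V_6 - 0)/6800 = 0
Collecting terms (coefficients in siemens):
  0.1989·V_1 - 0.00001333·V_6 = 0.9231
  0.07712·V_2 - 0.0001961·V_3 - 0.07692·V_6 = 0
  0.1107·V_3 - 0.0001961·V_2 = 1.319
  0.1571·V_4 - 0.01·V_5 - 0.1471·V_6 = 0.00075
  0.01667·V_5 - 0.01·V_4 - 0.006667·V_6 = 0
  0.2371·V_6 - 0.00001333·V_1 - 0.07692·V_2 - 0.1471·V_4 - 0.006667·V_5 = 0.075
Solving these 6 simultaneous equations (Gaussian elimination) gives:
  V_1 = 4.642 V, V_2 = 11.72 V, V_3 = 11.93 V, V_4 = 11.72 V
  V_5 = 11.72 V, V_6 = 11.72 V
The requested potential is V_4 = 11.72 V.

Final answer: V_4 = 11.72 V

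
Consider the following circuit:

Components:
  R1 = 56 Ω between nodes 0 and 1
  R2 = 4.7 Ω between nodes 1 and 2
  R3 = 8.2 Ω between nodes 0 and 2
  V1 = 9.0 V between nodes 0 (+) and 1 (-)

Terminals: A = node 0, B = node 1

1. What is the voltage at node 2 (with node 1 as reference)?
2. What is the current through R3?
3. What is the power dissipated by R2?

Nodal analysis, taking node 1 as the 0 V reference.
Source V1 fixes V_0 = 9 V.
KCL at each unknown node (sum of currents leaving = 0; resistances in Ω):
  Node 2: (V_2 - 0)/4.7 + (V_2 - 9)/8.2 = 0
Collecting terms: 0.3347 × V_2 = 1.098  =>  V_2 = 3.279 V
Part 1:
  Read off the nodal solution: V_2 = 3.279 V
Part 2:
  I_R3 = (V_0 - V_2)/R3 = (9 - 3.279)/8.2 = 0.6977 A
  Magnitude: I_R3 = 0.6977 A
Part 3:
  I_R2 = (V_1 - V_2)/R2 = (0 - 3.279)/4.7 = -0.6977 A
  P_R2 = I_R2² × R2 = (-0.6977)² × 4.7 = 2.288 W

Final answers:
1. V_2 = 3.279 V
2. I_R3 = 0.6977 A
3. P_R2 = 2.288 W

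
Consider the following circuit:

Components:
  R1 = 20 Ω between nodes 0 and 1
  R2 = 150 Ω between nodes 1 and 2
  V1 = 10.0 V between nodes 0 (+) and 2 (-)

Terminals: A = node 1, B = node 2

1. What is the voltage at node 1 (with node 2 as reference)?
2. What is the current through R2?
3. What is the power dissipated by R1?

Nodal analysis, taking node 2 as the 0 V reference.
Source V1 fixes V_0 = 10 V.
KCL at each unknown node (sum of currents leaving = 0; resistances in Ω):
  Node 1: (V_1 - 10)/20 + (V_1 - 0)/150 = 0
Collecting terms: 0.05667 × V_1 = 0.5  =>  V_1 = 8.824 V
Part 1:
  Read off the nodal solution: V_1 = 8.824 V
Part 2:
  I_R2 = (V_1 - V_2)/R2 = (8.824 - 0)/150 = 0.05882 A
  Magnitude: I_R2 = 0.05882 A
Part 3:
  I_R1 = (V_0 - V_1)/R1 = (10 - 8.824)/20 = 0.05882 A
  P_R1 = I_R1² × R1 = (0.05882)² × 20 = 0.0692 W

Final answers:
1. V_1 = 8.824 V
2. I_R2 = 0.05882 A
3. P_R1 = 0.0692 W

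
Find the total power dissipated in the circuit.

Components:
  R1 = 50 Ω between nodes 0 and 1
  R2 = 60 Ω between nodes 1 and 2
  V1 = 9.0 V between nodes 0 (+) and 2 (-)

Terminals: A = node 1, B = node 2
Nodal analysis, taking node 2 as the 0 V reference.
Source V1 fixes V_0 = 9 V.
KCL at each unknown node (sum of currents leaving = 0; resistances in Ω):
  Node 1: (V_1 - 9)/50 + (V_1 - 0)/60 = 0
Collecting terms: 0.03667 × V_1 = 0.18  =>  V_1 = 4.909 V
Power in each resistor, P = (ΔV)²/R:
  P_R1 = (9 - 4.909)²/50 = 0.3347 W
  P_R2 = (4.909 - 0)²/60 = 0.4017 W
P_total = P_R1 + P_R2 = 0.7364 W

Final answer: 0.7364 W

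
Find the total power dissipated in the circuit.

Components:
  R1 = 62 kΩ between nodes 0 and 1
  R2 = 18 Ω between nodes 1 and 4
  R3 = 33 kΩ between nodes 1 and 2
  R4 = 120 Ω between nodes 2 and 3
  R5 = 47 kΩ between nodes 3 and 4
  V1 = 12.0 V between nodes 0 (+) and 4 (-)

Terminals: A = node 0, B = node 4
Nodal analysis, taking node 4 as the 0 V reference.
Source V1 fixes V_0 = 12 V.
KCL at each unknown node (sum of currents leaving = 0; resistances in Ω):
  Node 1: (V_1 - 12)/62000 + (V_1 - 0)/18 + (V_1 - V_2)/33000 = 0
  Node 2: (V_2 - V_1)/33000 + (V_2 - V_3)/120 = 0
  Node 3: (V_3 - V_2)/120 + (V_3 - 0)/47000 = 0
Collecting terms (coefficients in siemens):
  0.0556·V_1 - 0.0000303·V_2 = 0.0001935
  0.008364·V_2 - 0.0000303·V_1 - 0.008333·V_3 = 0
  0.008355·V_3 - 0.008333·V_2 = 0
Solving these 3 simultaneous equations (Gaussian elimination) gives:
  V_1 = 0.003482 V, V_2 = 0.002048 V, V_3 = 0.002043 V
Power in each resistor, P = (ΔV)²/R:
  P_R1 = (12 - 0.003482)²/62000 = 0.002321 W
  P_R2 = (0.003482 - 0)²/18 = 0.0000006736 W
  P_R3 = (0.003482 - 0.002048)²/33000 = 0.00000000006233 W
  P_R4 = (0.002048 - 0.002043)²/120 = 0.0000000000002267 W
  P_R5 = (0.002043 - 0)²/47000 = 0.00000000008878 W
P_total = P_R1 + P_R2 + P_R3 + P_R4 + P_R5 = 0.002322 W

Final answer: 0.002322 W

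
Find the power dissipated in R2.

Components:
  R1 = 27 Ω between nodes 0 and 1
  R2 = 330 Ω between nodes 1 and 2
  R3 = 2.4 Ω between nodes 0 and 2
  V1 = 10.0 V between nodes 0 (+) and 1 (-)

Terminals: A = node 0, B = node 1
Nodal analysis, taking node 1 as the 0 V reference.
Source V1 fixes V_0 = 10 V.
KCL at each unknown node (sum of currents leaving = 0; resistances in Ω):
  Node 2: (V_2 - 0)/330 + (V_2 - 10)/2.4 = 0
Collecting terms: 0.4197 × V_2 = 4.167  =>  V_2 = 9.928 V
I_R2 = (V_1 - V_2)/R2 = (0 - 9.928)/330 = -0.03008 A
P_R2 = I_R2² × R2 = (-0.03008)² × 330 = 0.2987 W

Final answer: 0.2987 W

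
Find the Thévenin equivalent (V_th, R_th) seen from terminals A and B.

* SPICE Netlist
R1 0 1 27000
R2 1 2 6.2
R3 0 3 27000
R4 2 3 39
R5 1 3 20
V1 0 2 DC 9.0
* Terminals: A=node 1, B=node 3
Step 1 — V_th is the open-circuit voltage V_A - V_B (nothing connected across the terminals).
Nodal analysis, taking node 2 as the 0 V reference.
Source V1 fixes V_0 = 9 V.
KCL at each unknown node (sum of currents leaving = 0; resistances in Ω):
  Node 1: (V_1 - 9)/27000 + (V_1 - 0)/6.2 + (V_1 - V_3)/20 = 0
  Node 3: (V_3 - 9)/27000 + (V_3 - 0)/39 + (V_3 - V_1)/20 = 0
Collecting terms (coefficients in siemens):
  0.2113·V_1 - 0.05·V_3 = 0.0003333
  0.07568·V_3 - 0.05·V_1 = 0.0003333
Determinant D = (0.2113)(0.07568) - (-0.05)(-0.05) = 0.01349
V_1 = [(0.0003333)(0.07568) - (-0.05)(0.0003333)]/D = 0.003105 V
V_3 = [(0.2113)(0.0003333) - (0.0003333)(-0.05)]/D = 0.006456 V
V_th = V_1 - V_3 = 0.003105 - 0.006456 = -0.003351 V
Step 2 — R_th: zero the source — replace V1 by a short circuit (node 2 merges into node 0) — and find the resistance seen between A (node 1) and B (node 3).
Reduce the network between node 1 (A) and node 3 (B) by series/parallel combination:
  Rp1 = R1 ‖ R2 (parallel, both between nodes 0 and 1) = 1/(1/27000 + 1/6.2) = 6.199 Ω
  Rp2 = R3 ‖ R4 (parallel, both between nodes 0 and 3) = 1/(1/27000 + 1/39) = 38.94 Ω
  Rs1 = Rp1 + Rp2 (series, joined only at node 0) = 6.199 + 38.94 = 45.14 Ω
  Rp3 = R5 ‖ Rs1 (parallel, both between nodes 1 and 3) = 1/(1/20 + 1/45.14) = 13.86 Ω
R_th = 13.86 Ω

Final answer: V_th = -0.003351 V, R_th = 13.86 Ω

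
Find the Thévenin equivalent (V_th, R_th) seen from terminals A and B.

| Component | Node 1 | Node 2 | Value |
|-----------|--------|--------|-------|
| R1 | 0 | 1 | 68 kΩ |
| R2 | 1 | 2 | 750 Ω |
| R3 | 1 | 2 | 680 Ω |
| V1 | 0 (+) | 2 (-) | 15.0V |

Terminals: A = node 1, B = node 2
Step 1 — V_th is the open-circuit voltage V_A - V_B (nothing connected across the terminals).
Nodal analysis, taking node 2 as the 0 V reference.
Source V1 fixes V_0 = 15 V.
KCL at each unknown node (sum of currents leaving = 0; resistances in Ω):
  Node 1: (V_1 - 15)/68000 + (V_1 - 0)/750 + (V_1 - 0)/680 = 0
Collecting terms: 0.002819 × V_1 = 0.0002206  =>  V_1 = 0.07826 V
V_th = V_1 - V_2 = 0.07826 - 0 = 0.07826 V
Step 2 — R_th: zero the source — replace V1 by a short circuit (node 2 merges into node 0) — and find the resistance seen between A (node 1) and B (node 0).
Reduce the network between node 1 (A) and node 0 (B) by series/parallel combination:
  Rp1 = R1 ‖ R2 ‖ R3 (parallel, all between nodes 0 and 1) = 1/(1/68000 + 1/750 + 1/680) = 354.8 Ω
R_th = 354.8 Ω

Final answer: V_th = 0.07826 V, R_th = 354.8 Ω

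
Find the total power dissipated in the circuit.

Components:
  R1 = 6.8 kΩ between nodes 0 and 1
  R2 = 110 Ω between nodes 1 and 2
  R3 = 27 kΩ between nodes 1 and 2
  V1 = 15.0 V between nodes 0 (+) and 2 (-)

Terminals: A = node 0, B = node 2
Nodal analysis, taking node 2 as the 0 V reference.
Source V1 fixes V_0 = 15 V.
KCL at each unknown node (sum of currents leaving = 0; resistances in Ω):
  Node 1: (V_1 - 15)/6800 + (V_1 - 0)/110 + (V_1 - 0)/27000 = 0
Collecting terms: 0.009275 × V_1 = 0.002206  =>  V_1 = 0.2378 V
Power in each resistor, P = (ΔV)²/R:
  P_R1 = (15 - 0.2378)²/6800 = 0.03205 W
  P_R2 = (0.2378 - 0)²/110 = 0.0005142 W
  P_R3 = (0.2378 - 0)²/27000 = 0.000002095 W
P_total = P_R1 + P_R2 + P_R3 = 0.03256 W

Final answer: 0.03256 W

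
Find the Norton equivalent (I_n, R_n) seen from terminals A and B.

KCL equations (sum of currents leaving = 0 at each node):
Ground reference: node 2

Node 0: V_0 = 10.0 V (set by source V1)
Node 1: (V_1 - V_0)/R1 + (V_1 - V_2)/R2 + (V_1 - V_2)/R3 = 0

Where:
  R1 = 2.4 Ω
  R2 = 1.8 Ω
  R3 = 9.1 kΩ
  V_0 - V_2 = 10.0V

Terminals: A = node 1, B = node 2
Find the Thévenin equivalent first; then I_n = V_th/R_th and R_n = R_th.
Step 1 — V_th is the open-circuit voltage V_A - V_B (nothing connected across the terminals).
Nodal analysis, taking node 2 as the 0 V reference.
Source V1 fixes V_0 = 10 V.
KCL at each unknown node (sum of currents leaving = 0; resistances in Ω):
  Node 1: (V_1 - 10)/2.4 + (V_1 - 0)/1.8 + (V_1 - 0)/9100 = 0
Collecting terms: 0.9723 × V_1 = 4.167  =>  V_1 = 4.285 V
V_th = V_1 - V_2 = 4.285 - 0 = 4.285 V
Step 2 — R_th: zero the source — replace V1 by a short circuit (node 2 merges into node 0) — and find the resistance seen between A (node 1) and B (node 0).
Reduce the network between node 1 (A) and node 0 (B) by series/parallel combination:
  Rp1 = R1 ‖ R2 ‖ R3 (parallel, all between nodes 0 and 1) = 1/(1/2.4 + 1/1.8 + 1/9100) = 1.028 Ω
R_th = 1.028 Ω
I_n = V_th/R_th = 4.285/1.028 = 4.167 A, and R_n = R_th = 1.028 Ω

Final answer: I_n = 4.167 A, R_n = 1.028 Ω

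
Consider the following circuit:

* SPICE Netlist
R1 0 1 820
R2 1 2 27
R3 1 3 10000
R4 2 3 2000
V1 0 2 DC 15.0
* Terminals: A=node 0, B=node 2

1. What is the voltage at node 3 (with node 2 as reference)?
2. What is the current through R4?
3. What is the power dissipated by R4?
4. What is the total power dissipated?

Nodal analysis, taking node 2 as the 0 V reference.
Source V1 fixes V_0 = 15 V.
KCL at each unknown node (sum of currents leaving = 0; resistances in Ω):
  Node 1: (V_1 - 15)/820 + (V_1 - 0)/27 + (V_1 - V_3)/10000 = 0
  Node 3: (V_3 - V_1)/10000 + (V_3 - 0)/2000 = 0
Collecting terms (coefficients in siemens):
  0.03836·V_1 - 0.0001·V_3 = 0.01829
  0.0006·V_3 - 0.0001·V_1 = 0
Determinant D = (0.03836)(0.0006) - (-0.0001)(-0.0001) = 0.000023
V_1 = [(0.01829)(0.0006) - (-0.0001)(0)]/D = 0.4771 V
V_3 = [(0.03836)(0) - (0.01829)(-0.0001)]/D = 0.07952 V
Part 1:
  Read off the nodal solution: V_3 = 0.07952 V
Part 2:
  I_R4 = (V_2 - V_3)/R4 = (0 - 0.07952)/2000 = -0.00003976 A
  Magnitude: I_R4 = 0.00003976 A
Part 3:
  I_R4 = (V_2 - V_3)/R4 = (0 - 0.07952)/2000 = -0.00003976 A
  P_R4 = I_R4² × R4 = (-0.00003976)² × 2000 = 0.000003162 W
Part 4:
  Power in each resistor, P = (ΔV)²/R:
    P_R1 = (15 - 0.4771)²/820 = 0.2572 W
    P_R2 = (0.4771 - 0)²/27 = 0.008431 W
    P_R3 = (0.4771 - 0.07952)²/10000 = 0.00001581 W
    P_R4 = (0 - 0.07952)²/2000 = 0.000003162 W
  P_total = P_R1 + P_R2 + P_R3 + P_R4 = 0.2657 W

Final answers:
1. V_3 = 0.07952 V
2. I_R4 = 3.976e-05 A
3. P_R4 = 3.162e-06 W
4. P_total = 0.2657 W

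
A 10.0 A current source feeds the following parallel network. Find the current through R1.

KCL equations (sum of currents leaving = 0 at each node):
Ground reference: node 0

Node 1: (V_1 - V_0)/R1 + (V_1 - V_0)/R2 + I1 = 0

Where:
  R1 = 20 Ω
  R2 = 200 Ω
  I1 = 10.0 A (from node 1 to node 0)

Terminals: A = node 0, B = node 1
All resistors sit directly between nodes 0 and 1, so they are in parallel and share one voltage V; the full source current 10 A splits among them.
1/R_par = 1/20 + 1/200 = 0.055 S  =>  R_par = 18.18 Ω
V = I × R_par = 10 × 18.18 = 181.8 V
I_R1 = V/R1 = 181.8/20 = 9.091 A

Final answer: 9.091 A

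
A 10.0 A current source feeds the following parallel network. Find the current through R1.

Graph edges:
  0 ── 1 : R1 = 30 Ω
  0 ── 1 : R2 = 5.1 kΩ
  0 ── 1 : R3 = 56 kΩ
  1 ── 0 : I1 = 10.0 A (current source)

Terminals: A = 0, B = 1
All resistors sit directly between nodes 0 and 1, so they are in parallel and share one voltage V; the full source current 10 A splits among them.
1/R_par = 1/30 + 1/5100 + 1/56000 = 0.03355 S  =>  R_par = 29.81 Ω
V = I × R_par = 10 × 29.81 = 298.1 V
I_R1 = V/R1 = 298.1/30 = 9.936 A

Final answer: 9.936 A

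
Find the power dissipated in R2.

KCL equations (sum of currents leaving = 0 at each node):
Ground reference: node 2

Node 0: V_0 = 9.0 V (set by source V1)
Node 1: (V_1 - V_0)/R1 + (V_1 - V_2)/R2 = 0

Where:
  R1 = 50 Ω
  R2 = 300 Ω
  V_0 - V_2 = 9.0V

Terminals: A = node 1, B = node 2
Nodal analysis, taking node 2 as the 0 V reference.
Source V1 fixes V_0 = 9 V.
KCL at each unknown node (sum of currents leaving = 0; resistances in Ω):
  Node 1: (V_1 - 9)/50 + (V_1 - 0)/300 = 0
Collecting terms: 0.02333 × V_1 = 0.18  =>  V_1 = 7.714 V
I_R2 = (V_1 - V_2)/R2 = (7.714 - 0)/300 = 0.02571 A
P_R2 = I_R2² × R2 = (0.02571)² × 300 = 0.1984 W

Final answer: 0.1984 W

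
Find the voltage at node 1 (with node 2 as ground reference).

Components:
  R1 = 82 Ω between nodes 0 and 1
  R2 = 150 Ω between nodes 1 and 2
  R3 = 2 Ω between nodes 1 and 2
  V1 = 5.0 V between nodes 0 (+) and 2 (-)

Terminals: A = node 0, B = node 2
Nodal analysis, taking node 2 as the 0 V reference.
Source V1 fixes V_0 = 5 V.
KCL at each unknown node (sum of currents leaving = 0; resistances in Ω):
  Node 1: (V_1 - 5)/82 + (V_1 - 0)/150 + (V_1 - 0)/2 = 0
Collecting terms: 0.5189 × V_1 = 0.06098  =>  V_1 = 0.1175 V
The requested potential is V_1 = 0.1175 V.

Final answer: V_1 = 0.1175 V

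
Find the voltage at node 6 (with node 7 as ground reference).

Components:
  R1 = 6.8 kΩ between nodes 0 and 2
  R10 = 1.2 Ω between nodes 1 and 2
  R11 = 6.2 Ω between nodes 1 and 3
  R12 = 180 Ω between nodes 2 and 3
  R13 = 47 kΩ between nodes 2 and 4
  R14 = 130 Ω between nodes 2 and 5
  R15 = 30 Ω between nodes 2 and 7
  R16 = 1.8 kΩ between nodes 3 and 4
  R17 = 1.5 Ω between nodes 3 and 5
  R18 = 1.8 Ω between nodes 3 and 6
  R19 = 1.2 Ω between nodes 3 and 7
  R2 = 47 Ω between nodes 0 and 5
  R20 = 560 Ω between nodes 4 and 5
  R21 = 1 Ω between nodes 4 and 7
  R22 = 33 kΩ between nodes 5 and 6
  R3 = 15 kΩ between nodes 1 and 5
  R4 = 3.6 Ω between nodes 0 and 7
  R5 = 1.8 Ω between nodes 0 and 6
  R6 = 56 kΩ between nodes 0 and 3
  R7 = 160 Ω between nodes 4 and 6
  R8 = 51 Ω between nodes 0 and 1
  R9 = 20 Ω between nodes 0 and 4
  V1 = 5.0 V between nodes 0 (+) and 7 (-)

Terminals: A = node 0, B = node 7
Nodal analysis, taking node 7 as the 0 V reference.
Source V1 fixes V_0 = 5 V.
KCL at each unknown node (sum of currents leaving = 0; resistances in Ω):
  Node 1: (V_1 - V_5)/15000 + (V_1 - 5)/51 + (V_1 - V_2)/1.2 + (V_1 - V_3)/6.2 = 0
  Node 2: (V_2 - 5)/6800 + (V_2 - V_1)/1.2 + (V_2 - V_3)/180 + (V_2 - V_4)/47000 + (V_2 - V_5)/130 + (V_2 - 0)/30 = 0
  Node 3: (V_3 - 5)/56000 + (V_3 - V_1)/6.2 + (V_3 - V_2)/180 + (V_3 - V_4)/1800 + (V_3 - V_5)/1.5 + (V_3 - V_6)/1.8 + (V_3 - 0)/1.2 = 0
  Node 4: (V_4 - V_6)/160 + (V_4 - 5)/20 + (V_4 - V_2)/47000 + (V_4 - V_3)/1800 + (V_4 - V_5)/560 + (V_4 - 0)/1 = 0
  Node 5: (V_5 - 5)/47 + (V_5 - V_1)/15000 + (V_5 - V_2)/130 + (V_5 - V_3)/1.5 + (V_5 - V_4)/560 + (V_5 - V_6)/33000 = 0
  Node 6: (V_6 - 5)/1.8 + (V_6 - V_4)/160 + (V_6 - V_3)/1.8 + (V_6 - V_5)/33000 = 0
Collecting terms (coefficients in siemens):
  1.014·V_1 - 0.8333·V_2 - 0.1613·V_3 - 0.00006667·V_5 = 0.09804
  0.8801·V_2 - 0.8333·V_1 - 0.005556·V_3 - 0.00002128·V_4 - 0.007692·V_5 = 0.0007353
  2.223·V_3 - 0.1613·V_1 - 0.005556·V_2 - 0.0005556·V_4 - 0.6667·V_5 - 0.5556·V_6 = 0.00008929
  1.059·V_4 - 0.00002128·V_2 - 0.0005556·V_3 - 0.001786·V_5 - 0.00625·V_6 = 0.25
  0.6975·V_5 - 0.00006667·V_1 - 0.007692·V_2 - 0.6667·V_3 - 0.001786·V_4 - 0.0000303·V_6 = 0.1064
  1.117·V_6 - 0.5556·V_3 - 0.00625·V_4 - 0.0000303·V_5 = 2.778
Solving these 6 simultaneous equations (Gaussian elimination) gives:
  V_1 = 1.467 V, V_2 = 1.411 V, V_3 = 1.328 V, V_4 = 0.2579 V
  V_5 = 1.438 V, V_6 = 3.148 V
The requested potential is V_6 = 3.148 V.

Final answer: V_6 = 3.148 V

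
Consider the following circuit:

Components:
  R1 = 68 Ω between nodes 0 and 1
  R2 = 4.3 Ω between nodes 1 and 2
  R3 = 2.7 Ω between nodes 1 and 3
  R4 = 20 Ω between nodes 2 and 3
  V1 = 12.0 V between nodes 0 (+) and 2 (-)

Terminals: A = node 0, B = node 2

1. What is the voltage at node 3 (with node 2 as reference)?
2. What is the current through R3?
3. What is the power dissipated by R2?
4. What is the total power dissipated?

Nodal analysis, taking node 2 as the 0 V reference.
Source V1 fixes V_0 = 12 V.
KCL at each unknown node (sum of currents leaving = 0; resistances in Ω):
  Node 1: (V_1 - 12)/68 + (V_1 - 0)/4.3 + (V_1 - V_3)/2.7 = 0
  Node 3: (V_3 - V_1)/2.7 + (V_3 - 0)/20 = 0
Collecting terms (coefficients in siemens):
  0.6176·V_1 - 0.3704·V_3 = 0.1765
  0.4204·V_3 - 0.3704·V_1 = 0
Determinant D = (0.6176)(0.4204) - (-0.3704)(-0.3704) = 0.1225
V_1 = [(0.1765)(0.4204) - (-0.3704)(0)]/D = 0.6058 V
V_3 = [(0.6176)(0) - (0.1765)(-0.3704)]/D = 0.5337 V
Part 1:
  Read off the nodal solution: V_3 = 0.5337 V
Part 2:
  I_R3 = (V_1 - V_3)/R3 = (0.6058 - 0.5337)/2.7 = 0.02669 A
  Magnitude: I_R3 = 0.02669 A
Part 3:
  I_R2 = (V_1 - V_2)/R2 = (0.6058 - 0)/4.3 = 0.1409 A
  P_R2 = I_R2² × R2 = (0.1409)² × 4.3 = 0.08534 W
Part 4:
  Power in each resistor, P = (ΔV)²/R:
    P_R1 = (12 - 0.6058)²/68 = 1.909 W
    P_R2 = (0.6058 - 0)²/4.3 = 0.08534 W
    P_R3 = (0.6058 - 0.5337)²/2.7 = 0.001923 W
    P_R4 = (0 - 0.5337)²/20 = 0.01424 W
  P_total = P_R1 + P_R2 + P_R3 + P_R4 = 2.011 W

Final answers:
1. V_3 = 0.5337 V
2. I_R3 = 0.02669 A
3. P_R2 = 0.08534 W
4. P_total = 2.011 W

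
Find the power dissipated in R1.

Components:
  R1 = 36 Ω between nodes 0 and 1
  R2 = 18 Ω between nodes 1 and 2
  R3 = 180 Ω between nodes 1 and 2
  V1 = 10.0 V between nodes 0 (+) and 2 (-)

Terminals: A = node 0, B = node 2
Nodal analysis, taking node 2 as the 0 V reference.
Source V1 fixes V_0 = 10 V.
KCL at each unknown node (sum of currents leaving = 0; resistances in Ω):
  Node 1: (V_1 - 10)/36 + (V_1 - 0)/18 + (V_1 - 0)/180 = 0
Collecting terms: 0.08889 × V_1 = 0.2778  =>  V_1 = 3.125 V
I_R1 = (V_0 - V_1)/R1 = (10 - 3.125)/36 = 0.191 A
P_R1 = I_R1² × R1 = (0.191)² × 36 = 1.313 W

Final answer: 1.313 W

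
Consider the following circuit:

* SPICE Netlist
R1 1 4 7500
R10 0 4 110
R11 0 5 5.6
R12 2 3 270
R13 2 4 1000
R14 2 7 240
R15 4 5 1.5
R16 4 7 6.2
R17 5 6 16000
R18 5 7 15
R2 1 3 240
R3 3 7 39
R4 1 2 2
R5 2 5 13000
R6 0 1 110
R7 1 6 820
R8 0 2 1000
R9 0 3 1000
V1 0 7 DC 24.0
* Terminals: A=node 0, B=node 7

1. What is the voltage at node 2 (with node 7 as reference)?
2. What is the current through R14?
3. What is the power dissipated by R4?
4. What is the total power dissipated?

Nodal analysis, taking node 7 as the 0 V reference.
Source V1 fixes V_0 = 24 V.
KCL at each unknown node (sum of currents leaving = 0; resistances in Ω):
  Node 1: (V_1 - V_4)/7500 + (V_1 - V_3)/240 + (V_1 - V_2)/2 + (V_1 - 24)/110 + (V_1 - V_6)/820 = 0
  Node 2: (V_2 - V_1)/2 + (V_2 - V_5)/13000 + (V_2 - 24)/1000 + (V_2 - V_3)/270 + (V_2 - V_4)/1000 + (V_2 - 0)/240 = 0
  Node 3: (V_3 - V_1)/240 + (V_3 - 0)/39 + (V_3 - 24)/1000 + (V_3 - V_2)/270 = 0
  Node 4: (V_4 - V_1)/7500 + (V_4 - 24)/110 + (V_4 - V_2)/1000 + (V_4 - V_5)/1.5 + (V_4 - 0)/6.2 = 0
  Node 5: (V_5 - V_2)/13000 + (V_5 - 24)/5.6 + (V_5 - V_4)/1.5 + (V_5 - V_6)/16000 + (V_5 - 0)/15 = 0
  Node 6: (V_6 - V_1)/820 + (V_6 - V_5)/16000 = 0
Collecting terms (coefficients in siemens):
  0.5146·V_1 - 0.5·V_2 - 0.004167·V_3 - 0.0001333·V_4 - 0.00122·V_6 = 0.2182
  0.5099·V_2 - 0.5·V_1 - 0.003704·V_3 - 0.001·V_4 - 0.00007692·V_5 = 0.024
  0.03451·V_3 - 0.004167·V_1 - 0.003704·V_2 = 0.024
  0.8382·V_4 - 0.0001333·V_1 - 0.001·V_2 - 0.6667·V_5 = 0.2182
  0.912·V_5 - 0.00007692·V_2 - 0.6667·V_4 - 0.0000625·V_6 = 4.286
  0.001282·V_6 - 0.00122·V_1 - 0.0000625·V_5 = 0
Solving these 6 simultaneous equations (Gaussian elimination) gives:
  V_1 = 12.1 V, V_2 = 11.96 V, V_3 = 3.44 V, V_4 = 9.592 V
  V_5 = 11.71 V, V_6 = 12.08 V
Part 1:
  Read off the nodal solution: V_2 = 11.96 V
Part 2:
  I_R14 = (V_2 - V_7)/R14 = (11.96 - 0)/240 = 0.04983 A
  Magnitude: I_R14 = 0.04983 A
Part 3:
  I_R4 = (V_1 - V_2)/R4 = (12.1 - 11.96)/2 = 0.07172 A
  P_R4 = I_R4² × R4 = (0.07172)² × 2 = 0.01029 W
Part 4:
  Power in each resistor, P = (ΔV)²/R:
    P_R1 = (12.1 - 9.592)²/7500 = 0.0008396 W
    P_R2 = (12.1 - 3.44)²/240 = 0.3126 W
    P_R3 = (3.44 - 0)²/39 = 0.3034 W
    P_R4 = (12.1 - 11.96)²/2 = 0.01029 W
    P_R5 = (11.96 - 11.71)²/13000 = 0.000004649 W
    P_R6 = (24 - 12.1)²/110 = 1.287 W
    P_R7 = (12.1 - 12.08)²/820 = 0.0000004392 W
    P_R8 = (24 - 11.96)²/1000 = 0.145 W
    P_R9 = (24 - 3.44)²/1000 = 0.4227 W
    P_R10 = (24 - 9.592)²/110 = 1.887 W
    P_R11 = (24 - 11.71)²/5.6 = 26.96 W
    P_R12 = (11.96 - 3.44)²/270 = 0.2688 W
    P_R13 = (11.96 - 9.592)²/1000 = 0.005598 W
    P_R14 = (11.96 - 0)²/240 = 0.5958 W
    P_R15 = (9.592 - 11.71)²/1.5 = 2.997 W
    P_R16 = (9.592 - 0)²/6.2 = 14.84 W
    P_R17 = (11.71 - 12.08)²/16000 = 0.000008571 W
    P_R18 = (11.71 - 0)²/15 = 9.145 W
  P_total = P_R1 + P_R2 + P_R3 + P_R4 + P_R5 + P_R6 + P_R7 + P_R8 + P_R9 + P_R10 + P_R11 + P_R12 + P_R13 + P_R14 + P_R15 + P_R16 + P_R17 + P_R18 = 59.18 W

Final answers:
1. V_2 = 11.96 V
2. I_R14 = 0.04983 A
3. P_R4 = 0.01029 W
4. P_total = 59.18 W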